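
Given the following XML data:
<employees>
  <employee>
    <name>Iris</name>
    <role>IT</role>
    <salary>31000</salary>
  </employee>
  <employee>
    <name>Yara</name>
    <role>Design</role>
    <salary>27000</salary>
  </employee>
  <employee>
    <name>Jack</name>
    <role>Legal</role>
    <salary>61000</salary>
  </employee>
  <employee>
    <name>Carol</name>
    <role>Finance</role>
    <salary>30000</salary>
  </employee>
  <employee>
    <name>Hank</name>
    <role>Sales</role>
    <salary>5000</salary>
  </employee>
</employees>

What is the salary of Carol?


Searching for <employee> with <name>Carol</name>
Found at position 4
<salary>30000</salary>

ANSWER: 30000


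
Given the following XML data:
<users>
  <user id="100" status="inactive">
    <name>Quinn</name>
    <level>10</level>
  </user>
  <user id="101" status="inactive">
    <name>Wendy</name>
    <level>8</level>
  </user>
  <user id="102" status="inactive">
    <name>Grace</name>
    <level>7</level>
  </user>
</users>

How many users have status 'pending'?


Counting users with status='pending':
Count: 0

ANSWER: 0


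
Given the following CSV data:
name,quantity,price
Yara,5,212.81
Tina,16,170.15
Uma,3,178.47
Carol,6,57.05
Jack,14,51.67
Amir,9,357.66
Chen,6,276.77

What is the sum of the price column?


Values in 'price' column:
  Row 1: 212.81
  Row 2: 170.15
  Row 3: 178.47
  Row 4: 57.05
  Row 5: 51.67
  Row 6: 357.66
  Row 7: 276.77
Sum = 212.81 + 170.15 + 178.47 + 57.05 + 51.67 + 357.66 + 276.77 = 1304.58

ANSWER: 1304.58


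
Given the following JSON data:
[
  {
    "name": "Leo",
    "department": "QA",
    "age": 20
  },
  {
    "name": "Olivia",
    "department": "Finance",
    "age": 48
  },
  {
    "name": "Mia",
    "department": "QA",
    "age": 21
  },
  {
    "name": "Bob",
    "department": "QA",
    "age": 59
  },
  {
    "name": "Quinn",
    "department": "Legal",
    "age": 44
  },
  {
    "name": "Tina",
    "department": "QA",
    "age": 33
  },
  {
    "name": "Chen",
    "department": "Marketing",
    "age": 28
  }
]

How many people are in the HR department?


Scanning records for department = HR
  No matches found
Count: 0

ANSWER: 0


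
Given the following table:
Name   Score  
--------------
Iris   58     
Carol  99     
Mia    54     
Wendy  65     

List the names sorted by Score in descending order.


Sorting by Score (descending):
  Carol: 99
  Wendy: 65
  Iris: 58
  Mia: 54


ANSWER: Carol, Wendy, Iris, Mia


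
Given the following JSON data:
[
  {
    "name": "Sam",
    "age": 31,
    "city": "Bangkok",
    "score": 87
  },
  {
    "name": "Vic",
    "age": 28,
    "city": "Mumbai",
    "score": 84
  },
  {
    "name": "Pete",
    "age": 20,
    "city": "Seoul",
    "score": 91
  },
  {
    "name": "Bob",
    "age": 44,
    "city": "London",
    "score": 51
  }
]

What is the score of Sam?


Looking up record where name = Sam
Record index: 0
Field 'score' = 87

ANSWER: 87


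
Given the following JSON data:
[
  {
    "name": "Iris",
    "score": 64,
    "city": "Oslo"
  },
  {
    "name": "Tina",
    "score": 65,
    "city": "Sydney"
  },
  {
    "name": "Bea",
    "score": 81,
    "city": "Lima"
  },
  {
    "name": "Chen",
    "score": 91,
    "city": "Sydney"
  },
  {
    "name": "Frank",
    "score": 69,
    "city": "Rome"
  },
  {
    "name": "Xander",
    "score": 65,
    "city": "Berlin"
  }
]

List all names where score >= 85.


Filtering records where score >= 85:
  Iris (score=64) -> no
  Tina (score=65) -> no
  Bea (score=81) -> no
  Chen (score=91) -> YES
  Frank (score=69) -> no
  Xander (score=65) -> no


ANSWER: Chen


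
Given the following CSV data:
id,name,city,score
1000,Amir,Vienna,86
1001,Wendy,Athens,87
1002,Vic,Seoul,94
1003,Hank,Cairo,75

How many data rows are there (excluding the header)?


Counting rows (excluding header):
Header: id,name,city,score
Data rows: 4

ANSWER: 4


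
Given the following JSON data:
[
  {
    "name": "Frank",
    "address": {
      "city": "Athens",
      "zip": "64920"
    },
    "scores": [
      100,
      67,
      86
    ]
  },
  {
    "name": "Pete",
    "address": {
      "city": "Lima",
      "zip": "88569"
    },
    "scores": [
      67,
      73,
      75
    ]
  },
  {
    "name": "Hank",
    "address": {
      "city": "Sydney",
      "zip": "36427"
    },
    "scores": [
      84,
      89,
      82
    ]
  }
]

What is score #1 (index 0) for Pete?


Path: records[1].scores[0]
Value: 67

ANSWER: 67


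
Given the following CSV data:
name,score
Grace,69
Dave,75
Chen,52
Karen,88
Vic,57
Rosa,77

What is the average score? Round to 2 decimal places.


Scores: 69, 75, 52, 88, 57, 77
Sum = 418
Count = 6
Average = 418 / 6 = 69.67

ANSWER: 69.67


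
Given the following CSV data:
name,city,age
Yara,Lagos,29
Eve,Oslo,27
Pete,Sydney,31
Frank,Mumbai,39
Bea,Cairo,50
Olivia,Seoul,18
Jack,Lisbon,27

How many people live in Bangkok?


Scanning city column for 'Bangkok':
Total matches: 0

ANSWER: 0


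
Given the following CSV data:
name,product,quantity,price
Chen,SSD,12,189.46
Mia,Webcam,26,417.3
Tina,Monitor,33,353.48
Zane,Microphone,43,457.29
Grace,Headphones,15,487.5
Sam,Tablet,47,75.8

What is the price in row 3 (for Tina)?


Row 3: Tina
Column 'price' = 353.48

ANSWER: 353.48


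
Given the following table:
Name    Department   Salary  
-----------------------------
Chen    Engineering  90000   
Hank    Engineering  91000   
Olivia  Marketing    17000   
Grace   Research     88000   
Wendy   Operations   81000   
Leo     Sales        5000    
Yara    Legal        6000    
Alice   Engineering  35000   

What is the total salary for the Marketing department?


Marketing department members:
  Olivia: 17000
Total = 17000 = 17000

ANSWER: 17000


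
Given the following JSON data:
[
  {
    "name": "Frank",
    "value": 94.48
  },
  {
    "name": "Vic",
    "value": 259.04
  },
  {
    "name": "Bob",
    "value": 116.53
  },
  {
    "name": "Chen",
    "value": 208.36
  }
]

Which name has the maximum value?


Comparing values:
  Frank: 94.48
  Vic: 259.04
  Bob: 116.53
  Chen: 208.36
Maximum: Vic (259.04)

ANSWER: Vic


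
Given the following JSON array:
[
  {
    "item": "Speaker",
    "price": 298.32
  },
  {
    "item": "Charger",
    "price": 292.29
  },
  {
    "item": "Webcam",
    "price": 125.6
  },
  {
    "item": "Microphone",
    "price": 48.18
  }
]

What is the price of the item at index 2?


Array index 2 -> Webcam
price = 125.6

ANSWER: 125.6


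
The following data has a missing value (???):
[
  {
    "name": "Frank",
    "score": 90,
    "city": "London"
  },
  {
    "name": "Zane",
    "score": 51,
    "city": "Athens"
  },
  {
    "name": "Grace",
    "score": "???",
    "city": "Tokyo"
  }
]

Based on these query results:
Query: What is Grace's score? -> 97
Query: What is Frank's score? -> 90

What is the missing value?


The missing value is Grace's score
From query: Grace's score = 97

ANSWER: 97


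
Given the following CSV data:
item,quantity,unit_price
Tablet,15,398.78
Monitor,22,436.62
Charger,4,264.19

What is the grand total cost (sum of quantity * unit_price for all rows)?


Computing row totals:
  Tablet: 15 * 398.78 = 5981.7
  Monitor: 22 * 436.62 = 9605.64
  Charger: 4 * 264.19 = 1056.76
Grand total = 5981.7 + 9605.64 + 1056.76 = 16644.1

ANSWER: 16644.1


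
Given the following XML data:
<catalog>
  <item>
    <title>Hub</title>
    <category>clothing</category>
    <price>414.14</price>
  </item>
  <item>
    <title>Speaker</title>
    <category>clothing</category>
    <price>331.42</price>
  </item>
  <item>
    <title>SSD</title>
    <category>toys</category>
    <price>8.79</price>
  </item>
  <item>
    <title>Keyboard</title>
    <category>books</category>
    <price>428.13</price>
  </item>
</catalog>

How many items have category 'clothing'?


Scanning <item> elements for <category>clothing</category>:
  Item 1: Hub -> MATCH
  Item 2: Speaker -> MATCH
Count: 2

ANSWER: 2


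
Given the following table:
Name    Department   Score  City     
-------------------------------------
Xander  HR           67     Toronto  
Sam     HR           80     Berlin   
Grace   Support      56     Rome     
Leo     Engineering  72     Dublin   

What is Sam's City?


Row 2: Sam
City = Berlin

ANSWER: Berlin


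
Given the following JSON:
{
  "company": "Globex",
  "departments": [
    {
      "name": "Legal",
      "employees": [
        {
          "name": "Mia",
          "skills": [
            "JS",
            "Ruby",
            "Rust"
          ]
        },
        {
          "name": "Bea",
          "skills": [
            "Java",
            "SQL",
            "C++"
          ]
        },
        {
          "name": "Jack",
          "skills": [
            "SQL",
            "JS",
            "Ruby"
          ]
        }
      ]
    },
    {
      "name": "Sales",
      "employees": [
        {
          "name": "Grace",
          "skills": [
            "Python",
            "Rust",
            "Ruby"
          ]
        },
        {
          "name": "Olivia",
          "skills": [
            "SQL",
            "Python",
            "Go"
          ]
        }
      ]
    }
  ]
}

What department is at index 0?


Path: departments[0].name
Value: Legal

ANSWER: Legal


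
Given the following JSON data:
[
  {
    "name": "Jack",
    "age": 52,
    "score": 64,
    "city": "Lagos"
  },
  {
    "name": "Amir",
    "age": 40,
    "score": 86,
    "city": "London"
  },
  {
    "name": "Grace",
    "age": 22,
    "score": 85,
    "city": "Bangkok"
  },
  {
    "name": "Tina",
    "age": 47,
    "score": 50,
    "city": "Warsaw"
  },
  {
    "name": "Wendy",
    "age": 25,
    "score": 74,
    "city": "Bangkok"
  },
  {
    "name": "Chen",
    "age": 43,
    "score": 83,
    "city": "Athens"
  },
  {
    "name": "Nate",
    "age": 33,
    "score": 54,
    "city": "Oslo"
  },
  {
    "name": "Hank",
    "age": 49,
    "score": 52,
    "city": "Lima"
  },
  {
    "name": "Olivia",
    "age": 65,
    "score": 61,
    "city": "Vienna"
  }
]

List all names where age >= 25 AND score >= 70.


Checking both conditions:
  Jack (age=52, score=64) -> no
  Amir (age=40, score=86) -> YES
  Grace (age=22, score=85) -> no
  Tina (age=47, score=50) -> no
  Wendy (age=25, score=74) -> YES
  Chen (age=43, score=83) -> YES
  Nate (age=33, score=54) -> no
  Hank (age=49, score=52) -> no
  Olivia (age=65, score=61) -> no


ANSWER: Amir, Wendy, Chen


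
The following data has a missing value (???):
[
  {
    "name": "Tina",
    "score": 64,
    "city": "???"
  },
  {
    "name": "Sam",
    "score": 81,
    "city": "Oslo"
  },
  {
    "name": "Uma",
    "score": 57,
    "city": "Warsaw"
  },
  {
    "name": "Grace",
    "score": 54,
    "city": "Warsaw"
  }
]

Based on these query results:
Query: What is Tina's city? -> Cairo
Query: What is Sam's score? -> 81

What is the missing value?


The missing value is Tina's city
From query: Tina's city = Cairo

ANSWER: Cairo


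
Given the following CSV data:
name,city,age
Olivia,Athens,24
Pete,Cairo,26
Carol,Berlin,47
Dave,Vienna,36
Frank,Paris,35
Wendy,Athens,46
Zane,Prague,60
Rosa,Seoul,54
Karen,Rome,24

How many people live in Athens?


Scanning city column for 'Athens':
  Row 1: Olivia -> MATCH
  Row 6: Wendy -> MATCH
Total matches: 2

ANSWER: 2


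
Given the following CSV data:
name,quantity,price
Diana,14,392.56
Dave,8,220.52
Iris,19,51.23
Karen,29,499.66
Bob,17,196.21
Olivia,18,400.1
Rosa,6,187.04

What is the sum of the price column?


Values in 'price' column:
  Row 1: 392.56
  Row 2: 220.52
  Row 3: 51.23
  Row 4: 499.66
  Row 5: 196.21
  Row 6: 400.1
  Row 7: 187.04
Sum = 392.56 + 220.52 + 51.23 + 499.66 + 196.21 + 400.1 + 187.04 = 1947.32

ANSWER: 1947.32


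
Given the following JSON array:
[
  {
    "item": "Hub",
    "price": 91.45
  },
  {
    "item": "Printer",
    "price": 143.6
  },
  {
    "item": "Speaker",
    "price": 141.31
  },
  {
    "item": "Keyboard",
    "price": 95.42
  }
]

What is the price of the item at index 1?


Array index 1 -> Printer
price = 143.6

ANSWER: 143.6


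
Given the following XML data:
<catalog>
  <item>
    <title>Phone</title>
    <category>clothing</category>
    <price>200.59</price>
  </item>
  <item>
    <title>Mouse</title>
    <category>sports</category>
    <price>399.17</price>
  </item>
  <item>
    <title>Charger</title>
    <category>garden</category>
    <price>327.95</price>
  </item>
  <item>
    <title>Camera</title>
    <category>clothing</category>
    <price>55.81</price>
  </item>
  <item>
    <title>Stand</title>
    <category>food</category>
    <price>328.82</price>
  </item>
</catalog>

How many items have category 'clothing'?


Scanning <item> elements for <category>clothing</category>:
  Item 1: Phone -> MATCH
  Item 4: Camera -> MATCH
Count: 2

ANSWER: 2


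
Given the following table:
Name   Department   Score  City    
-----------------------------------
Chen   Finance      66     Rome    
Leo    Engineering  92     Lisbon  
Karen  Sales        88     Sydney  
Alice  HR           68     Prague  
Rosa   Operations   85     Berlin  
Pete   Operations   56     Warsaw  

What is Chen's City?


Row 1: Chen
City = Rome

ANSWER: Rome


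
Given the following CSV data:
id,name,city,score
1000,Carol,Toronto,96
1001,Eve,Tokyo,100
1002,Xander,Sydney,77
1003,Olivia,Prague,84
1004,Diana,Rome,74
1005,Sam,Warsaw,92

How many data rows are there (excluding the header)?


Counting rows (excluding header):
Header: id,name,city,score
Data rows: 6

ANSWER: 6


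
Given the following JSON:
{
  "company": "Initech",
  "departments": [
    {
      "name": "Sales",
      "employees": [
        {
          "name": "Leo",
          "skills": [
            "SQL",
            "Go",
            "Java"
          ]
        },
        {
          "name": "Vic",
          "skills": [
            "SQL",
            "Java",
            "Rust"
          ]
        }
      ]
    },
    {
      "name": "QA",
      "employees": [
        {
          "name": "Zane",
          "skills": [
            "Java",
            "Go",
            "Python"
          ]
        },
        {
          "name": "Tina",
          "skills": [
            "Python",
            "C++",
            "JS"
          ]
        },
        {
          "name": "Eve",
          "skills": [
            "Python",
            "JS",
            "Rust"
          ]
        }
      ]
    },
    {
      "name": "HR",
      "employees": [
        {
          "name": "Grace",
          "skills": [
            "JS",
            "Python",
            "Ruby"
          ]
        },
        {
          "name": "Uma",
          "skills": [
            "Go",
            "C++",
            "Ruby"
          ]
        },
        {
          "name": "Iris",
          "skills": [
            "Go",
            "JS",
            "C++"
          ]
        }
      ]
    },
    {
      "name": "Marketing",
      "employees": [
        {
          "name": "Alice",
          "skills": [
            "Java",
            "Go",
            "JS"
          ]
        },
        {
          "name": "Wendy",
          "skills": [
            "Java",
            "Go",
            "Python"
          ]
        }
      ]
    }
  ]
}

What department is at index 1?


Path: departments[1].name
Value: QA

ANSWER: QA


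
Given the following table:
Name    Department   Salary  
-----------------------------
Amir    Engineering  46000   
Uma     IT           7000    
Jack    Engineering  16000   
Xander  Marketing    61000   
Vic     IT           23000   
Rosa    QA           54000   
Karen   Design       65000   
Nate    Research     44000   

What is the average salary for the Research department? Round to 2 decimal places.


Research department members:
  Nate: 44000
Sum = 44000
Count = 1
Average = 44000 / 1 = 44000.00

ANSWER: 44000.00


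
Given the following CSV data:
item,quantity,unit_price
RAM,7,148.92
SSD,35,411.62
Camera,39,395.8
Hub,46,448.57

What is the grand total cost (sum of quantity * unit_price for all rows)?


Computing row totals:
  RAM: 7 * 148.92 = 1042.44
  SSD: 35 * 411.62 = 14406.7
  Camera: 39 * 395.8 = 15436.2
  Hub: 46 * 448.57 = 20634.22
Grand total = 1042.44 + 14406.7 + 15436.2 + 20634.22 = 51519.56

ANSWER: 51519.56


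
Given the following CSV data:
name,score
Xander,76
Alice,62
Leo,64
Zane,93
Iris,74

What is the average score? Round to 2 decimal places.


Scores: 76, 62, 64, 93, 74
Sum = 369
Count = 5
Average = 369 / 5 = 73.80

ANSWER: 73.80


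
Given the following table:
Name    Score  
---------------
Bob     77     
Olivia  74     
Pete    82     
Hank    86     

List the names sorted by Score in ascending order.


Sorting by Score (ascending):
  Olivia: 74
  Bob: 77
  Pete: 82
  Hank: 86


ANSWER: Olivia, Bob, Pete, Hank


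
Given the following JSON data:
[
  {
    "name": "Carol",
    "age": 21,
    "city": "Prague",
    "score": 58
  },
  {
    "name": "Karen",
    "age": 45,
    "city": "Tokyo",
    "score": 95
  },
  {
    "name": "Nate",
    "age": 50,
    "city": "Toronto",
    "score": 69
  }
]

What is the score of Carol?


Looking up record where name = Carol
Record index: 0
Field 'score' = 58

ANSWER: 58


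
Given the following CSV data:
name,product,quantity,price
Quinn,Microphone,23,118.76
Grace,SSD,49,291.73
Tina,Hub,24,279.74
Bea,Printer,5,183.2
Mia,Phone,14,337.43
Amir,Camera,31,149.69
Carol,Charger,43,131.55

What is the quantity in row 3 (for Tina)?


Row 3: Tina
Column 'quantity' = 24

ANSWER: 24


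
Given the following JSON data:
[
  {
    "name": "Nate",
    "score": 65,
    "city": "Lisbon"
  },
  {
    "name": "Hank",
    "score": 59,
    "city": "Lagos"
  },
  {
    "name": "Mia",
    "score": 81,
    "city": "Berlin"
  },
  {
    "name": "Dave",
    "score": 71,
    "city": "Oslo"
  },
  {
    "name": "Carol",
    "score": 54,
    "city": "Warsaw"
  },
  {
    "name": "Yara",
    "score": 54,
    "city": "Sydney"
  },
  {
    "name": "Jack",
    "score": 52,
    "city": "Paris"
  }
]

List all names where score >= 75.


Filtering records where score >= 75:
  Nate (score=65) -> no
  Hank (score=59) -> no
  Mia (score=81) -> YES
  Dave (score=71) -> no
  Carol (score=54) -> no
  Yara (score=54) -> no
  Jack (score=52) -> no


ANSWER: Mia


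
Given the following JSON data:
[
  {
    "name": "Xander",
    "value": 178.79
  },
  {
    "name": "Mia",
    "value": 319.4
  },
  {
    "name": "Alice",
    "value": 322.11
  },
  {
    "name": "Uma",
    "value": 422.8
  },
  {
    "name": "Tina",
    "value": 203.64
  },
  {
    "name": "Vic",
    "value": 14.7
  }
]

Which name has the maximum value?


Comparing values:
  Xander: 178.79
  Mia: 319.4
  Alice: 322.11
  Uma: 422.8
  Tina: 203.64
  Vic: 14.7
Maximum: Uma (422.8)

ANSWER: Uma


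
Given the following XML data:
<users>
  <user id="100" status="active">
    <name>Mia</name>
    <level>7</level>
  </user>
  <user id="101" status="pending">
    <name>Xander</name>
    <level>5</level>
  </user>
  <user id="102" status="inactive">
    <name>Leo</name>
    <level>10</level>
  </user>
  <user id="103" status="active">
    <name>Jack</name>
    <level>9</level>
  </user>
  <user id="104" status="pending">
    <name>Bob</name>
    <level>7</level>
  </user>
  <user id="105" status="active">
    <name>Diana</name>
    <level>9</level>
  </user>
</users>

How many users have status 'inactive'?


Counting users with status='inactive':
  Leo (id=102) -> MATCH
Count: 1

ANSWER: 1


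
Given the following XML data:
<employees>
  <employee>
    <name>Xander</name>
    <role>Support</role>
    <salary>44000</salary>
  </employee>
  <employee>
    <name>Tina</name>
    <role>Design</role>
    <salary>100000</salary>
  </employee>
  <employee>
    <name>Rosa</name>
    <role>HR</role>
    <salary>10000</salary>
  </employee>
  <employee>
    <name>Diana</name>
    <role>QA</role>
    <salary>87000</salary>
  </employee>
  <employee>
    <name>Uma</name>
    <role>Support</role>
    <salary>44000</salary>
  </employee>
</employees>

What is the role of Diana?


Searching for <employee> with <name>Diana</name>
Found at position 4
<role>QA</role>

ANSWER: QA


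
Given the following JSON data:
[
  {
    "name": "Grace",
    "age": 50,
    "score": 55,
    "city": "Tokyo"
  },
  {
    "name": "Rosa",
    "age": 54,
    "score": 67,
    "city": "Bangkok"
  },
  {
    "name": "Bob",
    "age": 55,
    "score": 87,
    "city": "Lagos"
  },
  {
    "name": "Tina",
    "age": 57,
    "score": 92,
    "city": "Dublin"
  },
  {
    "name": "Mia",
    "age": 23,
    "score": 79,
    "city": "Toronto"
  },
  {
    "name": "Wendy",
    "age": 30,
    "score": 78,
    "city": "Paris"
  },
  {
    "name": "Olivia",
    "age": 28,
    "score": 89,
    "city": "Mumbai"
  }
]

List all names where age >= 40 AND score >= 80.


Checking both conditions:
  Grace (age=50, score=55) -> no
  Rosa (age=54, score=67) -> no
  Bob (age=55, score=87) -> YES
  Tina (age=57, score=92) -> YES
  Mia (age=23, score=79) -> no
  Wendy (age=30, score=78) -> no
  Olivia (age=28, score=89) -> no


ANSWER: Bob, Tina


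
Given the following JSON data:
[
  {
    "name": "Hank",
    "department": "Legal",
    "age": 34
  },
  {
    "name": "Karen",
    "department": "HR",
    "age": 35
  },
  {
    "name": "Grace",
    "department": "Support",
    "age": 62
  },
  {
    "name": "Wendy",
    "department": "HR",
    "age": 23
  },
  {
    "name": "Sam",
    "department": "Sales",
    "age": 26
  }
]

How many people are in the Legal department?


Scanning records for department = Legal
  Record 0: Hank
Count: 1

ANSWER: 1


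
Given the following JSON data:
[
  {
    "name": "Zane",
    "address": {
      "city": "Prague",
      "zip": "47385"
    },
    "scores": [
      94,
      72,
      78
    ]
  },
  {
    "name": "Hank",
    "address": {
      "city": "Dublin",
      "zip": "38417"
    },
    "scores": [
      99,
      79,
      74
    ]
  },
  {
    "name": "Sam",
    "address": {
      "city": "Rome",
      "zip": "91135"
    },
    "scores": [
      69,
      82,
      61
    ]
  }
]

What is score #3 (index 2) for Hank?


Path: records[1].scores[2]
Value: 74

ANSWER: 74


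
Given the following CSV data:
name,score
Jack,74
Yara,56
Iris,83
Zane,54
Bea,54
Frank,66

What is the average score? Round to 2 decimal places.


Scores: 74, 56, 83, 54, 54, 66
Sum = 387
Count = 6
Average = 387 / 6 = 64.50

ANSWER: 64.50


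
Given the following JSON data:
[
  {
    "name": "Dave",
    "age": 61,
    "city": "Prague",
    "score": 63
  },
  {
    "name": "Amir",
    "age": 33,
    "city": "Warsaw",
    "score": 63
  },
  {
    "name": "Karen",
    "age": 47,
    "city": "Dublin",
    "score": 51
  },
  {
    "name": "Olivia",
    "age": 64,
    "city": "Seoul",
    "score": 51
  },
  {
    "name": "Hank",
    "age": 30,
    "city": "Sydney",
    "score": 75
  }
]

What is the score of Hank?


Looking up record where name = Hank
Record index: 4
Field 'score' = 75

ANSWER: 75


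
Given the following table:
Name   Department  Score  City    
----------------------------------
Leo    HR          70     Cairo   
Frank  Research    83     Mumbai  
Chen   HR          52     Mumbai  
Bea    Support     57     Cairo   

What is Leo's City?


Row 1: Leo
City = Cairo

ANSWER: Cairo


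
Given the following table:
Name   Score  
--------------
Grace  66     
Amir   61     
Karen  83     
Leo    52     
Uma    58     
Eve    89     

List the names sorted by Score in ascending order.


Sorting by Score (ascending):
  Leo: 52
  Uma: 58
  Amir: 61
  Grace: 66
  Karen: 83
  Eve: 89


ANSWER: Leo, Uma, Amir, Grace, Karen, Eve


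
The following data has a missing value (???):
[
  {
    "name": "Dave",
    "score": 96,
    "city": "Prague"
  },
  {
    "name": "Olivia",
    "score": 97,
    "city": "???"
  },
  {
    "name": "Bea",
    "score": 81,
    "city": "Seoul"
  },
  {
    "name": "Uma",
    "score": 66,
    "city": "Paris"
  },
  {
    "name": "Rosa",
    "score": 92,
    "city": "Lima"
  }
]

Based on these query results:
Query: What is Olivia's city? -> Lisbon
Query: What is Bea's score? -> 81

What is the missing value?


The missing value is Olivia's city
From query: Olivia's city = Lisbon

ANSWER: Lisbon


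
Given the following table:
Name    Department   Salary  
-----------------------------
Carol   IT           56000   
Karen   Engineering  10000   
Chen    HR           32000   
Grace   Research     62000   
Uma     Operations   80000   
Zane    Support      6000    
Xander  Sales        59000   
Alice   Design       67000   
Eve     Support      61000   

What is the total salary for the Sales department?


Sales department members:
  Xander: 59000
Total = 59000 = 59000

ANSWER: 59000


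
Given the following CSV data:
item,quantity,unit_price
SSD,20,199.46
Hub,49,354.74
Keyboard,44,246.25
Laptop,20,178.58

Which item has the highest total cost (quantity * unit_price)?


Computing row totals:
  SSD: 3989.2
  Hub: 17382.26
  Keyboard: 10835.0
  Laptop: 3571.6
Maximum: Hub (17382.26)

ANSWER: Hub


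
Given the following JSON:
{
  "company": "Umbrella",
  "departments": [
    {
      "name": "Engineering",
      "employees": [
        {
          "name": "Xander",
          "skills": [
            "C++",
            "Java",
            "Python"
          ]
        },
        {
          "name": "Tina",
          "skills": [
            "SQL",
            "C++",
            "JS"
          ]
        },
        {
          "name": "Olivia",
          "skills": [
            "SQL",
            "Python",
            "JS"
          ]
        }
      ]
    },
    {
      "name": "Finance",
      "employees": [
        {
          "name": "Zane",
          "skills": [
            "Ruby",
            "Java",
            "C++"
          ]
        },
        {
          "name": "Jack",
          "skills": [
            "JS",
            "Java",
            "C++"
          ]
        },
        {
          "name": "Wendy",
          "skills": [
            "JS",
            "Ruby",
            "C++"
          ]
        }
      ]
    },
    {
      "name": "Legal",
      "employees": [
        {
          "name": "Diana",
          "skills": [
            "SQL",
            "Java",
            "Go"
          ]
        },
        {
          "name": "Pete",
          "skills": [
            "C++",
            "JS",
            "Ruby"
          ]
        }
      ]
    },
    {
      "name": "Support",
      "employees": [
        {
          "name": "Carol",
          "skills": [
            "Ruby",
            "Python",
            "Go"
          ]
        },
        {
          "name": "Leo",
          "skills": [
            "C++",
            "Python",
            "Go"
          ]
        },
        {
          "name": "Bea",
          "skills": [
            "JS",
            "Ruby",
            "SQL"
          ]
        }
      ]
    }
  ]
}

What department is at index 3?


Path: departments[3].name
Value: Support

ANSWER: Support


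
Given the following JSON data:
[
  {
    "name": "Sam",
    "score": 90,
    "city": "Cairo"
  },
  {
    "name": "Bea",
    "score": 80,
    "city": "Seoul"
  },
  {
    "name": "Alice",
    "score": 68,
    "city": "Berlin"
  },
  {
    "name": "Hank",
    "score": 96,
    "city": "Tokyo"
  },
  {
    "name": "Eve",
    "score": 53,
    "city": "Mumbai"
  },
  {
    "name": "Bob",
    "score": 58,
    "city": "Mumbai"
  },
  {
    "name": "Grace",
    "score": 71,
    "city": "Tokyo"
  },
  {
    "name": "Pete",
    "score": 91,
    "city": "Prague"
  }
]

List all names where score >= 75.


Filtering records where score >= 75:
  Sam (score=90) -> YES
  Bea (score=80) -> YES
  Alice (score=68) -> no
  Hank (score=96) -> YES
  Eve (score=53) -> no
  Bob (score=58) -> no
  Grace (score=71) -> no
  Pete (score=91) -> YES


ANSWER: Sam, Bea, Hank, Pete


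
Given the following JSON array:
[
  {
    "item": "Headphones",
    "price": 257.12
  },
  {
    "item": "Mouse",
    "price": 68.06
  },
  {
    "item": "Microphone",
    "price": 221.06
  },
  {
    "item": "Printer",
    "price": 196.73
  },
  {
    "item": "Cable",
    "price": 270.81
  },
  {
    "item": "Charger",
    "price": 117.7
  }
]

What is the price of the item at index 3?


Array index 3 -> Printer
price = 196.73

ANSWER: 196.73


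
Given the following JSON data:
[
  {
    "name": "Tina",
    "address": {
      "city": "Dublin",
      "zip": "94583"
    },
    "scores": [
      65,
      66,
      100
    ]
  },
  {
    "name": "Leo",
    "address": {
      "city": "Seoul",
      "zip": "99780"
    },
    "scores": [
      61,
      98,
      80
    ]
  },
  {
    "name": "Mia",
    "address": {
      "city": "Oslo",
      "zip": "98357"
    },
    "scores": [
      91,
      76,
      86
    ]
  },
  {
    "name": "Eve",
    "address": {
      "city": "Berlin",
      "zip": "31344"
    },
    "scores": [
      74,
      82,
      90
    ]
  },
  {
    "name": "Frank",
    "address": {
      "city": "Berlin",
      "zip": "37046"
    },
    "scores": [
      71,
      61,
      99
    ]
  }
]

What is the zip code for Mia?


Path: records[2].address.zip
Value: 98357

ANSWER: 98357


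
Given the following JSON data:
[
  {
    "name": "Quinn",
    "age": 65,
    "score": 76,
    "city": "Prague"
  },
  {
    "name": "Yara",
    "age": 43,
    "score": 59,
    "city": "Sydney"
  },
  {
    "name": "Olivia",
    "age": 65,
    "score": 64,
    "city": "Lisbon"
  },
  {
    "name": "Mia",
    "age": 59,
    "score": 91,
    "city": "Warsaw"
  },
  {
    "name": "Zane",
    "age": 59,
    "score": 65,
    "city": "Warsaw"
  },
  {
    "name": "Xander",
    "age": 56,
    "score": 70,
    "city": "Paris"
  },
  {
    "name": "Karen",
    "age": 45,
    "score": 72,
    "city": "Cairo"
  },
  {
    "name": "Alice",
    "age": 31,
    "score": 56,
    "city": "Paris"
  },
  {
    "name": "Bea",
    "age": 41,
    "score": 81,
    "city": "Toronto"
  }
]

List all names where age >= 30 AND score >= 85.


Checking both conditions:
  Quinn (age=65, score=76) -> no
  Yara (age=43, score=59) -> no
  Olivia (age=65, score=64) -> no
  Mia (age=59, score=91) -> YES
  Zane (age=59, score=65) -> no
  Xander (age=56, score=70) -> no
  Karen (age=45, score=72) -> no
  Alice (age=31, score=56) -> no
  Bea (age=41, score=81) -> no


ANSWER: Mia


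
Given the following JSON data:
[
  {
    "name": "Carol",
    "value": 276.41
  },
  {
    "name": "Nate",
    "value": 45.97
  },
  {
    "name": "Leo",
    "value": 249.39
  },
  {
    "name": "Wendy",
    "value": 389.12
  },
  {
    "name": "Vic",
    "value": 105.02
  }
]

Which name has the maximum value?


Comparing values:
  Carol: 276.41
  Nate: 45.97
  Leo: 249.39
  Wendy: 389.12
  Vic: 105.02
Maximum: Wendy (389.12)

ANSWER: Wendy


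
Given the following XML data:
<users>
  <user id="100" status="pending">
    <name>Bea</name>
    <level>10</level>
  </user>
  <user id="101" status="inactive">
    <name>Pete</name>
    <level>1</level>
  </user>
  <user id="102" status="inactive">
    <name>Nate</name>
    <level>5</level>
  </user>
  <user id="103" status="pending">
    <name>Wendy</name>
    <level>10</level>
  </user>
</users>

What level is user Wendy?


Finding user: Wendy
<level>10</level>

ANSWER: 10


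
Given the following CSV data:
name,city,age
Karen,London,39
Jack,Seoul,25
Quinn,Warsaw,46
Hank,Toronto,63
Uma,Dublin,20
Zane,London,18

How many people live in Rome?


Scanning city column for 'Rome':
Total matches: 0

ANSWER: 0


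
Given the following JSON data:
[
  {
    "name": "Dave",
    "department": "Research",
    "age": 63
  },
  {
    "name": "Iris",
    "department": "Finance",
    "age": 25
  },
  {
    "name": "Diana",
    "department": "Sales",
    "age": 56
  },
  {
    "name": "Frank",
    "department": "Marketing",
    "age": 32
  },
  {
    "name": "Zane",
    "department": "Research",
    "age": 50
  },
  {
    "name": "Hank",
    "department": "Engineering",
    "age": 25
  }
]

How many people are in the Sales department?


Scanning records for department = Sales
  Record 2: Diana
Count: 1

ANSWER: 1


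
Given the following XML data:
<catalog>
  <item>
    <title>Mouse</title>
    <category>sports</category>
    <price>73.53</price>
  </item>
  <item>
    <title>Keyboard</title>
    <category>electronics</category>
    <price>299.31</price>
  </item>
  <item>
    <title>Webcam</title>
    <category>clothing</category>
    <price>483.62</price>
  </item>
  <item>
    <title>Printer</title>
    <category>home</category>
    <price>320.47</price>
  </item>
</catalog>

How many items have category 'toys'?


Scanning <item> elements for <category>toys</category>:
Count: 0

ANSWER: 0


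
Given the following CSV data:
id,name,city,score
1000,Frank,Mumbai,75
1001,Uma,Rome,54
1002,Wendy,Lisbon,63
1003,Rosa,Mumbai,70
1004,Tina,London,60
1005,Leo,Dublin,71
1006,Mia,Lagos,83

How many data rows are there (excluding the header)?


Counting rows (excluding header):
Header: id,name,city,score
Data rows: 7

ANSWER: 7


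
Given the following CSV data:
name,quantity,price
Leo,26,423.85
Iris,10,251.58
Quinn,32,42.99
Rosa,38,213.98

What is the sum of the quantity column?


Values in 'quantity' column:
  Row 1: 26
  Row 2: 10
  Row 3: 32
  Row 4: 38
Sum = 26 + 10 + 32 + 38 = 106

ANSWER: 106


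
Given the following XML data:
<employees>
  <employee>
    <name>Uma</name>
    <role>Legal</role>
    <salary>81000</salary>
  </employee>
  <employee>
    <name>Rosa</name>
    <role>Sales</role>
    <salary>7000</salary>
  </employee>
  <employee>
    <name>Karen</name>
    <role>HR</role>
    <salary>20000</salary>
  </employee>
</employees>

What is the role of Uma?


Searching for <employee> with <name>Uma</name>
Found at position 1
<role>Legal</role>

ANSWER: Legal


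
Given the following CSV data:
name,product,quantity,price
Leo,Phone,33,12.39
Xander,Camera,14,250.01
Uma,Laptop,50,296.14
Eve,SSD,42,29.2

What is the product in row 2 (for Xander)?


Row 2: Xander
Column 'product' = Camera

ANSWER: Camera


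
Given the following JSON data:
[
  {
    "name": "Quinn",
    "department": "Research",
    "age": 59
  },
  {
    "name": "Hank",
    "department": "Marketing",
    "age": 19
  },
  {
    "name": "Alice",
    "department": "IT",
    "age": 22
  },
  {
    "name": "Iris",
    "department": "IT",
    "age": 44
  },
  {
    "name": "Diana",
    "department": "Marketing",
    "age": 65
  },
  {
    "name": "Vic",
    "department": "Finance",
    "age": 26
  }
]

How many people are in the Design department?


Scanning records for department = Design
  No matches found
Count: 0

ANSWER: 0


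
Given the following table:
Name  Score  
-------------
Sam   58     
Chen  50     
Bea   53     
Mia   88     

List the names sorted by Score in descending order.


Sorting by Score (descending):
  Mia: 88
  Sam: 58
  Bea: 53
  Chen: 50


ANSWER: Mia, Sam, Bea, Chen


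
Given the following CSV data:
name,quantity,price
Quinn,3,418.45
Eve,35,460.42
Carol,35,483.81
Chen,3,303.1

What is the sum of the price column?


Values in 'price' column:
  Row 1: 418.45
  Row 2: 460.42
  Row 3: 483.81
  Row 4: 303.1
Sum = 418.45 + 460.42 + 483.81 + 303.1 = 1665.78

ANSWER: 1665.78


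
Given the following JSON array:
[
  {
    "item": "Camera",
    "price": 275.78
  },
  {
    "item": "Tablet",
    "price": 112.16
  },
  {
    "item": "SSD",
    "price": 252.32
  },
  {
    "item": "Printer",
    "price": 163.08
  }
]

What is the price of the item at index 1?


Array index 1 -> Tablet
price = 112.16

ANSWER: 112.16


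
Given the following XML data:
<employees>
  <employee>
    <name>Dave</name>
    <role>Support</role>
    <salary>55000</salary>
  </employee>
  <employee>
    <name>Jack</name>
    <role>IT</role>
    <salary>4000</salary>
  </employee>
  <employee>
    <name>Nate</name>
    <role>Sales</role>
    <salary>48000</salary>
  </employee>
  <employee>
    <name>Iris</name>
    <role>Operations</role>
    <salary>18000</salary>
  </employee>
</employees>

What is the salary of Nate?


Searching for <employee> with <name>Nate</name>
Found at position 3
<salary>48000</salary>

ANSWER: 48000


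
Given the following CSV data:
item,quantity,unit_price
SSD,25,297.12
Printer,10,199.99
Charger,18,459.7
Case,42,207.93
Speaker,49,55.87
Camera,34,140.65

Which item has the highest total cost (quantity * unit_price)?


Computing row totals:
  SSD: 7428.0
  Printer: 1999.9
  Charger: 8274.6
  Case: 8733.06
  Speaker: 2737.63
  Camera: 4782.1
Maximum: Case (8733.06)

ANSWER: Case


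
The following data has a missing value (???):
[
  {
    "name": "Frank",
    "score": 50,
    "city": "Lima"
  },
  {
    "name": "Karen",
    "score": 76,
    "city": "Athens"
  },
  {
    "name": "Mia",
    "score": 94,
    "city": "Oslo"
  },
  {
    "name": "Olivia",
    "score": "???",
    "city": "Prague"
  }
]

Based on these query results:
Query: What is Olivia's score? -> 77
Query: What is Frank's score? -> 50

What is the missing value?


The missing value is Olivia's score
From query: Olivia's score = 77

ANSWER: 77


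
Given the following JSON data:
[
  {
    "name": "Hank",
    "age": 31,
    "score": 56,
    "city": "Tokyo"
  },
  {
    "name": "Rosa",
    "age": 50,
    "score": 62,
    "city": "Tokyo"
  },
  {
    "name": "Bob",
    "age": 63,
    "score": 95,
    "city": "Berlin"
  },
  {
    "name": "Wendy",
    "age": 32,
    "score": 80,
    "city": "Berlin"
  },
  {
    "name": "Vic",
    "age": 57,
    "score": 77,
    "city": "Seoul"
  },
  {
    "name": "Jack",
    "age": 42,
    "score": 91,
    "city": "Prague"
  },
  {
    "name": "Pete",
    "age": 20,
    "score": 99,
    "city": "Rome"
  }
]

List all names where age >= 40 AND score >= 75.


Checking both conditions:
  Hank (age=31, score=56) -> no
  Rosa (age=50, score=62) -> no
  Bob (age=63, score=95) -> YES
  Wendy (age=32, score=80) -> no
  Vic (age=57, score=77) -> YES
  Jack (age=42, score=91) -> YES
  Pete (age=20, score=99) -> no


ANSWER: Bob, Vic, Jack


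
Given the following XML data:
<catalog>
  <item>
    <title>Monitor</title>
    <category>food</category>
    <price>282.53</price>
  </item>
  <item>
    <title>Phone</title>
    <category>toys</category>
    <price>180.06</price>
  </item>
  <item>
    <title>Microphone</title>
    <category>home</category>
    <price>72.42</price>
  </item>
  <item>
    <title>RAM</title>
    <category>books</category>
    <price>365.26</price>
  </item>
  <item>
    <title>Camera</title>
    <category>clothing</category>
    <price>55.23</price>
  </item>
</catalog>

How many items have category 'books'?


Scanning <item> elements for <category>books</category>:
  Item 4: RAM -> MATCH
Count: 1

ANSWER: 1


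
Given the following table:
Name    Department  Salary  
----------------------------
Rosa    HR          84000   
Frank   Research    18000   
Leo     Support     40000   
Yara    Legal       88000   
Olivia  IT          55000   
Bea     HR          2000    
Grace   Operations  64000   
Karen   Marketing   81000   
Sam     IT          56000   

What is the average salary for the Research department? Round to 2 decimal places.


Research department members:
  Frank: 18000
Sum = 18000
Count = 1
Average = 18000 / 1 = 18000.00

ANSWER: 18000.00


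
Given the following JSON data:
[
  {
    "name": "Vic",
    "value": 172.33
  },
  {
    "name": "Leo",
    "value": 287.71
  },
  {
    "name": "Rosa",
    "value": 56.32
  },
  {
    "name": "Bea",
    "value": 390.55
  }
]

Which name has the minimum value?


Comparing values:
  Vic: 172.33
  Leo: 287.71
  Rosa: 56.32
  Bea: 390.55
Minimum: Rosa (56.32)

ANSWER: Rosa


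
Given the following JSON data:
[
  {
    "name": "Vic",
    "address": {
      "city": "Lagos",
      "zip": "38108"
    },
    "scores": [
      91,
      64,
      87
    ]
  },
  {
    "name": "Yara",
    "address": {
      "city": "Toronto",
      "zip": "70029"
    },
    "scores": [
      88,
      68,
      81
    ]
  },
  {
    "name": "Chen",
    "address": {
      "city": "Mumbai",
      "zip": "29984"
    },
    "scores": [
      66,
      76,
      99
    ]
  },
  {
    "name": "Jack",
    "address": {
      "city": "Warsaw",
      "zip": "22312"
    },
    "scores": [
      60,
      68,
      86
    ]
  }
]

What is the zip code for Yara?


Path: records[1].address.zip
Value: 70029

ANSWER: 70029
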